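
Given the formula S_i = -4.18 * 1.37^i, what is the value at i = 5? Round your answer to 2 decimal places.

S_5 = -4.18 * 1.37^5 ≈ -4.18 * 4.8262 ≈ -20.17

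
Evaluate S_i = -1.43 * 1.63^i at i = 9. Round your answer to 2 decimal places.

S_9 = -1.43 * 1.63^9 ≈ -1.43 * 81.2248 ≈ -116.15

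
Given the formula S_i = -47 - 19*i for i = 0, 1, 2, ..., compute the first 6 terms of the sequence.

This is an arithmetic sequence.
i=0: S_0 = -47 + -19*0 = -47
i=1: S_1 = -47 + -19*1 = -66
i=2: S_2 = -47 + -19*2 = -85
i=3: S_3 = -47 + -19*3 = -104
i=4: S_4 = -47 + -19*4 = -123
i=5: S_5 = -47 + -19*5 = -142
The first 6 terms are: [-47, -66, -85, -104, -123, -142]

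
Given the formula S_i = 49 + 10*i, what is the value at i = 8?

S_8 = 49 + 10*8 = 49 + 80 = 129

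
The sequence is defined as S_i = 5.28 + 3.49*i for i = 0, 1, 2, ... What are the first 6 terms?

This is an arithmetic sequence.
i=0: S_0 = 5.28 + 3.49*0 = 5.28
i=1: S_1 = 5.28 + 3.49*1 = 8.77
i=2: S_2 = 5.28 + 3.49*2 = 12.26
i=3: S_3 = 5.28 + 3.49*3 = 15.75
i=4: S_4 = 5.28 + 3.49*4 = 19.24
i=5: S_5 = 5.28 + 3.49*5 = 22.73
The first 6 terms are: [5.28, 8.77, 12.26, 15.75, 19.24, 22.73]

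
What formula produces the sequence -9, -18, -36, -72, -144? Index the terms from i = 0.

Check ratios: -18 / -9 = 2.0
Common ratio r = 2.
First term a = -9.
Formula: S_i = -9 * 2^i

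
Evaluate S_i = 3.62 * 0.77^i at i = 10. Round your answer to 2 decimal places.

S_10 = 3.62 * 0.77^10 ≈ 3.62 * 0.0733 ≈ 0.27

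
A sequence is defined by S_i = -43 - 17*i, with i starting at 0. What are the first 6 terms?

This is an arithmetic sequence.
i=0: S_0 = -43 + -17*0 = -43
i=1: S_1 = -43 + -17*1 = -60
i=2: S_2 = -43 + -17*2 = -77
i=3: S_3 = -43 + -17*3 = -94
i=4: S_4 = -43 + -17*4 = -111
i=5: S_5 = -43 + -17*5 = -128
The first 6 terms are: [-43, -60, -77, -94, -111, -128]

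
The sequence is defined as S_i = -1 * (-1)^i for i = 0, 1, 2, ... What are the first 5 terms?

This is a geometric sequence.
i=0: S_0 = -1 * (-1)^0 = -1
i=1: S_1 = -1 * (-1)^1 = 1
i=2: S_2 = -1 * (-1)^2 = -1
i=3: S_3 = -1 * (-1)^3 = 1
i=4: S_4 = -1 * (-1)^4 = -1
The first 5 terms are: [-1, 1, -1, 1, -1]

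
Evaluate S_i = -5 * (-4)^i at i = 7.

S_7 = -5 * (-4)^7 = -5 * -16384 = 81920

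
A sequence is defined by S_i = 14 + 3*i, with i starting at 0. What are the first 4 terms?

This is an arithmetic sequence.
i=0: S_0 = 14 + 3*0 = 14
i=1: S_1 = 14 + 3*1 = 17
i=2: S_2 = 14 + 3*2 = 20
i=3: S_3 = 14 + 3*3 = 23
The first 4 terms are: [14, 17, 20, 23]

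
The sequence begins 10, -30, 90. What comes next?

Ratios: -30 / 10 = -3.0
This is a geometric sequence with common ratio r = -3.
Next term = 90 * -3 = -270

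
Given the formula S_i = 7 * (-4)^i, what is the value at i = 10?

S_10 = 7 * (-4)^10 = 7 * 1048576 = 7340032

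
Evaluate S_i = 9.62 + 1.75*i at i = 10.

S_10 = 9.62 + 1.75*10 = 9.62 + 17.5 = 27.12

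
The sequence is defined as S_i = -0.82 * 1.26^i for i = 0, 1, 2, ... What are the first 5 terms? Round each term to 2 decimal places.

This is a geometric sequence.
i=0: S_0 = -0.82 * 1.26^0 = -0.82
i=1: S_1 = -0.82 * 1.26^1 ≈ -1.03
i=2: S_2 = -0.82 * 1.26^2 ≈ -1.3
i=3: S_3 = -0.82 * 1.26^3 ≈ -1.64
i=4: S_4 = -0.82 * 1.26^4 ≈ -2.07
The first 5 terms are: [-0.82, -1.03, -1.3, -1.64, -2.07]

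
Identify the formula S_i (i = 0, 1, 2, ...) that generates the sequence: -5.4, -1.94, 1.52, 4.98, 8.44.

Check differences: -1.94 - -5.4 = 3.46
1.52 - -1.94 = 3.46
Common difference d = 3.46.
First term a = -5.4.
Formula: S_i = -5.40 + 3.46*i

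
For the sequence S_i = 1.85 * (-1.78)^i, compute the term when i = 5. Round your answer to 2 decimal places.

S_5 = 1.85 * (-1.78)^5 ≈ 1.85 * -17.869 ≈ -33.06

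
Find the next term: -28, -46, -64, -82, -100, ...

Differences: -46 - -28 = -18
This is an arithmetic sequence with common difference d = -18.
Next term = -100 + -18 = -118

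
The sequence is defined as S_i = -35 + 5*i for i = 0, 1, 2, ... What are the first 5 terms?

This is an arithmetic sequence.
i=0: S_0 = -35 + 5*0 = -35
i=1: S_1 = -35 + 5*1 = -30
i=2: S_2 = -35 + 5*2 = -25
i=3: S_3 = -35 + 5*3 = -20
i=4: S_4 = -35 + 5*4 = -15
The first 5 terms are: [-35, -30, -25, -20, -15]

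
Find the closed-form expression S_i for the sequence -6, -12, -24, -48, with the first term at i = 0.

Check ratios: -12 / -6 = 2.0
Common ratio r = 2.
First term a = -6.
Formula: S_i = -6 * 2^i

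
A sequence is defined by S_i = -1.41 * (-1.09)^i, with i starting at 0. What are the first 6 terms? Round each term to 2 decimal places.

This is a geometric sequence.
i=0: S_0 = -1.41 * (-1.09)^0 = -1.41
i=1: S_1 = -1.41 * (-1.09)^1 ≈ 1.54
i=2: S_2 = -1.41 * (-1.09)^2 ≈ -1.68
i=3: S_3 = -1.41 * (-1.09)^3 ≈ 1.83
i=4: S_4 = -1.41 * (-1.09)^4 ≈ -1.99
i=5: S_5 = -1.41 * (-1.09)^5 ≈ 2.17
The first 6 terms are: [-1.41, 1.54, -1.68, 1.83, -1.99, 2.17]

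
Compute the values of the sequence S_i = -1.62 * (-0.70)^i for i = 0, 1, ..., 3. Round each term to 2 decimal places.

This is a geometric sequence.
i=0: S_0 = -1.62 * (-0.7)^0 = -1.62
i=1: S_1 = -1.62 * (-0.7)^1 ≈ 1.13
i=2: S_2 = -1.62 * (-0.7)^2 ≈ -0.79
i=3: S_3 = -1.62 * (-0.7)^3 ≈ 0.56
The first 4 terms are: [-1.62, 1.13, -0.79, 0.56]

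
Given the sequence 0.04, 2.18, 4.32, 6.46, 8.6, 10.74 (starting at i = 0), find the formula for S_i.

Check differences: 2.18 - 0.04 = 2.14
4.32 - 2.18 = 2.14
Common difference d = 2.14.
First term a = 0.04.
Formula: S_i = 0.04 + 2.14*i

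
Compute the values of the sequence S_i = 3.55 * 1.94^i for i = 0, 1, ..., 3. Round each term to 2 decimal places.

This is a geometric sequence.
i=0: S_0 = 3.55 * 1.94^0 = 3.55
i=1: S_1 = 3.55 * 1.94^1 ≈ 6.89
i=2: S_2 = 3.55 * 1.94^2 ≈ 13.36
i=3: S_3 = 3.55 * 1.94^3 ≈ 25.92
The first 4 terms are: [3.55, 6.89, 13.36, 25.92]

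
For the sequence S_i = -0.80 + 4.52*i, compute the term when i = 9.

S_9 = -0.8 + 4.52*9 = -0.8 + 40.68 = 39.88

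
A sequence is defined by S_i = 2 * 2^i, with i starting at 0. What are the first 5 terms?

This is a geometric sequence.
i=0: S_0 = 2 * 2^0 = 2
i=1: S_1 = 2 * 2^1 = 4
i=2: S_2 = 2 * 2^2 = 8
i=3: S_3 = 2 * 2^3 = 16
i=4: S_4 = 2 * 2^4 = 32
The first 5 terms are: [2, 4, 8, 16, 32]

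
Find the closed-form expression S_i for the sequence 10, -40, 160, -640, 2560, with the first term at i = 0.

Check ratios: -40 / 10 = -4.0
Common ratio r = -4.
First term a = 10.
Formula: S_i = 10 * (-4)^i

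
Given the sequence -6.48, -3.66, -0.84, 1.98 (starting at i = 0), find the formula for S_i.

Check differences: -3.66 - -6.48 = 2.82
-0.84 - -3.66 = 2.82
Common difference d = 2.82.
First term a = -6.48.
Formula: S_i = -6.48 + 2.82*i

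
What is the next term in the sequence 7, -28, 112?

Ratios: -28 / 7 = -4.0
This is a geometric sequence with common ratio r = -4.
Next term = 112 * -4 = -448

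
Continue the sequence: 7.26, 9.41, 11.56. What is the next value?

Differences: 9.41 - 7.26 = 2.15
This is an arithmetic sequence with common difference d = 2.15.
Next term = 11.56 + 2.15 = 13.71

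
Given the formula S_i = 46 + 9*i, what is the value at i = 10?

S_10 = 46 + 9*10 = 46 + 90 = 136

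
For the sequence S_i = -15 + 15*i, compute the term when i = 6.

S_6 = -15 + 15*6 = -15 + 90 = 75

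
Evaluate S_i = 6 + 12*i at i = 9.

S_9 = 6 + 12*9 = 6 + 108 = 114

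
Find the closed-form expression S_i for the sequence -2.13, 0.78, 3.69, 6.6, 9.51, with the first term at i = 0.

Check differences: 0.78 - -2.13 = 2.91
3.69 - 0.78 = 2.91
Common difference d = 2.91.
First term a = -2.13.
Formula: S_i = -2.13 + 2.91*i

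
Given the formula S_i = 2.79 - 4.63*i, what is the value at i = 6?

S_6 = 2.79 + -4.63*6 = 2.79 + -27.78 = -24.99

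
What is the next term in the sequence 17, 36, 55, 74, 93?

Differences: 36 - 17 = 19
This is an arithmetic sequence with common difference d = 19.
Next term = 93 + 19 = 112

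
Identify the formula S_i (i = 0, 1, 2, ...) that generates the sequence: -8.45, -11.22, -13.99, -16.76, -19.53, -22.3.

Check differences: -11.22 - -8.45 = -2.77
-13.99 - -11.22 = -2.77
Common difference d = -2.77.
First term a = -8.45.
Formula: S_i = -8.45 - 2.77*i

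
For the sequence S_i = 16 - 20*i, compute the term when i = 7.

S_7 = 16 + -20*7 = 16 + -140 = -124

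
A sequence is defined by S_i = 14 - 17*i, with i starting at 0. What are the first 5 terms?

This is an arithmetic sequence.
i=0: S_0 = 14 + -17*0 = 14
i=1: S_1 = 14 + -17*1 = -3
i=2: S_2 = 14 + -17*2 = -20
i=3: S_3 = 14 + -17*3 = -37
i=4: S_4 = 14 + -17*4 = -54
The first 5 terms are: [14, -3, -20, -37, -54]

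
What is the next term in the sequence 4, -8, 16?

Ratios: -8 / 4 = -2.0
This is a geometric sequence with common ratio r = -2.
Next term = 16 * -2 = -32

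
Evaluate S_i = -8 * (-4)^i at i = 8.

S_8 = -8 * (-4)^8 = -8 * 65536 = -524288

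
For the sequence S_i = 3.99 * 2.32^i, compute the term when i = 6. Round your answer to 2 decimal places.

S_6 = 3.99 * 2.32^6 ≈ 3.99 * 155.9294 ≈ 622.16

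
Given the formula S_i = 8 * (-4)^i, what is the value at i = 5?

S_5 = 8 * (-4)^5 = 8 * -1024 = -8192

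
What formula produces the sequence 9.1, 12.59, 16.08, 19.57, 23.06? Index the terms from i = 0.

Check differences: 12.59 - 9.1 = 3.49
16.08 - 12.59 = 3.49
Common difference d = 3.49.
First term a = 9.1.
Formula: S_i = 9.10 + 3.49*i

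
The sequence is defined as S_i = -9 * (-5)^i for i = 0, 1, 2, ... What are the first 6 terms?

This is a geometric sequence.
i=0: S_0 = -9 * (-5)^0 = -9
i=1: S_1 = -9 * (-5)^1 = 45
i=2: S_2 = -9 * (-5)^2 = -225
i=3: S_3 = -9 * (-5)^3 = 1125
i=4: S_4 = -9 * (-5)^4 = -5625
i=5: S_5 = -9 * (-5)^5 = 28125
The first 6 terms are: [-9, 45, -225, 1125, -5625, 28125]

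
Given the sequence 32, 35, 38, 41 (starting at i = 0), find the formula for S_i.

Check differences: 35 - 32 = 3
38 - 35 = 3
Common difference d = 3.
First term a = 32.
Formula: S_i = 32 + 3*i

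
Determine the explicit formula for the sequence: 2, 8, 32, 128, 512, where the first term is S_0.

Check ratios: 8 / 2 = 4.0
Common ratio r = 4.
First term a = 2.
Formula: S_i = 2 * 4^i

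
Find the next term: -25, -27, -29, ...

Differences: -27 - -25 = -2
This is an arithmetic sequence with common difference d = -2.
Next term = -29 + -2 = -31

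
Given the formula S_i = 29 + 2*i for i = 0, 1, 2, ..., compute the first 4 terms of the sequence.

This is an arithmetic sequence.
i=0: S_0 = 29 + 2*0 = 29
i=1: S_1 = 29 + 2*1 = 31
i=2: S_2 = 29 + 2*2 = 33
i=3: S_3 = 29 + 2*3 = 35
The first 4 terms are: [29, 31, 33, 35]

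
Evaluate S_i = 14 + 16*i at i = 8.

S_8 = 14 + 16*8 = 14 + 128 = 142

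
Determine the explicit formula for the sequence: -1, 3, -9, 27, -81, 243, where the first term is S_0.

Check ratios: 3 / -1 = -3.0
Common ratio r = -3.
First term a = -1.
Formula: S_i = -1 * (-3)^i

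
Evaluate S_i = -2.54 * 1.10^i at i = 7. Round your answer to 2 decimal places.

S_7 = -2.54 * 1.1^7 ≈ -2.54 * 1.9487 ≈ -4.95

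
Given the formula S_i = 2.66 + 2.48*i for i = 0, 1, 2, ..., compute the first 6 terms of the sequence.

This is an arithmetic sequence.
i=0: S_0 = 2.66 + 2.48*0 = 2.66
i=1: S_1 = 2.66 + 2.48*1 = 5.14
i=2: S_2 = 2.66 + 2.48*2 = 7.62
i=3: S_3 = 2.66 + 2.48*3 = 10.1
i=4: S_4 = 2.66 + 2.48*4 = 12.58
i=5: S_5 = 2.66 + 2.48*5 = 15.06
The first 6 terms are: [2.66, 5.14, 7.62, 10.1, 12.58, 15.06]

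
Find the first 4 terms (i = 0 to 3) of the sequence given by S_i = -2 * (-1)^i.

This is a geometric sequence.
i=0: S_0 = -2 * (-1)^0 = -2
i=1: S_1 = -2 * (-1)^1 = 2
i=2: S_2 = -2 * (-1)^2 = -2
i=3: S_3 = -2 * (-1)^3 = 2
The first 4 terms are: [-2, 2, -2, 2]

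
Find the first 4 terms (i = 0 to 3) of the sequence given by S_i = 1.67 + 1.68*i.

This is an arithmetic sequence.
i=0: S_0 = 1.67 + 1.68*0 = 1.67
i=1: S_1 = 1.67 + 1.68*1 = 3.35
i=2: S_2 = 1.67 + 1.68*2 = 5.03
i=3: S_3 = 1.67 + 1.68*3 = 6.71
The first 4 terms are: [1.67, 3.35, 5.03, 6.71]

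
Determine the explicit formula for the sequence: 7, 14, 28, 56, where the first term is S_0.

Check ratios: 14 / 7 = 2.0
Common ratio r = 2.
First term a = 7.
Formula: S_i = 7 * 2^i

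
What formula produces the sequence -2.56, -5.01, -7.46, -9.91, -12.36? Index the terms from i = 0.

Check differences: -5.01 - -2.56 = -2.45
-7.46 - -5.01 = -2.45
Common difference d = -2.45.
First term a = -2.56.
Formula: S_i = -2.56 - 2.45*i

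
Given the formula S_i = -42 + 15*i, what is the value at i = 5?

S_5 = -42 + 15*5 = -42 + 75 = 33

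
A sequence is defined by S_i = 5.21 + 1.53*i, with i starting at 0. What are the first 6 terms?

This is an arithmetic sequence.
i=0: S_0 = 5.21 + 1.53*0 = 5.21
i=1: S_1 = 5.21 + 1.53*1 = 6.74
i=2: S_2 = 5.21 + 1.53*2 = 8.27
i=3: S_3 = 5.21 + 1.53*3 = 9.8
i=4: S_4 = 5.21 + 1.53*4 = 11.33
i=5: S_5 = 5.21 + 1.53*5 = 12.86
The first 6 terms are: [5.21, 6.74, 8.27, 9.8, 11.33, 12.86]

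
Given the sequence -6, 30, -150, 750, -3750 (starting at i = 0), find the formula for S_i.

Check ratios: 30 / -6 = -5.0
Common ratio r = -5.
First term a = -6.
Formula: S_i = -6 * (-5)^i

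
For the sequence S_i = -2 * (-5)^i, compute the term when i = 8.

S_8 = -2 * (-5)^8 = -2 * 390625 = -781250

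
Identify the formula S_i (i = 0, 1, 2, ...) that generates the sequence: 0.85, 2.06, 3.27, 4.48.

Check differences: 2.06 - 0.85 = 1.21
3.27 - 2.06 = 1.21
Common difference d = 1.21.
First term a = 0.85.
Formula: S_i = 0.85 + 1.21*i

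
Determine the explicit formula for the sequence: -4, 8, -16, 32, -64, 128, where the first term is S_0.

Check ratios: 8 / -4 = -2.0
Common ratio r = -2.
First term a = -4.
Formula: S_i = -4 * (-2)^i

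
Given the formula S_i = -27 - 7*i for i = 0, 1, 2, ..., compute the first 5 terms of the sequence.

This is an arithmetic sequence.
i=0: S_0 = -27 + -7*0 = -27
i=1: S_1 = -27 + -7*1 = -34
i=2: S_2 = -27 + -7*2 = -41
i=3: S_3 = -27 + -7*3 = -48
i=4: S_4 = -27 + -7*4 = -55
The first 5 terms are: [-27, -34, -41, -48, -55]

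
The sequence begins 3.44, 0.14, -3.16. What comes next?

Differences: 0.14 - 3.44 = -3.3
This is an arithmetic sequence with common difference d = -3.3.
Next term = -3.16 + -3.3 = -6.46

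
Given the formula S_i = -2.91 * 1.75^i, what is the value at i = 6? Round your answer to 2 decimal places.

S_6 = -2.91 * 1.75^6 ≈ -2.91 * 28.7229 ≈ -83.58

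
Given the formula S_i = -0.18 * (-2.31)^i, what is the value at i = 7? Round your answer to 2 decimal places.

S_7 = -0.18 * (-2.31)^7 ≈ -0.18 * -350.9812 ≈ 63.18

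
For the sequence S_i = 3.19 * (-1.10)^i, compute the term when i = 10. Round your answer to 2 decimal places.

S_10 = 3.19 * (-1.1)^10 ≈ 3.19 * 2.5937 ≈ 8.27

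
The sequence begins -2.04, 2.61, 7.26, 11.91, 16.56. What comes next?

Differences: 2.61 - -2.04 = 4.65
This is an arithmetic sequence with common difference d = 4.65.
Next term = 16.56 + 4.65 = 21.21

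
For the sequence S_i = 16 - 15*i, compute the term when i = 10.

S_10 = 16 + -15*10 = 16 + -150 = -134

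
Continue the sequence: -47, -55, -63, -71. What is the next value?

Differences: -55 - -47 = -8
This is an arithmetic sequence with common difference d = -8.
Next term = -71 + -8 = -79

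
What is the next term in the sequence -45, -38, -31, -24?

Differences: -38 - -45 = 7
This is an arithmetic sequence with common difference d = 7.
Next term = -24 + 7 = -17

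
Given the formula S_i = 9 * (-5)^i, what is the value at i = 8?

S_8 = 9 * (-5)^8 = 9 * 390625 = 3515625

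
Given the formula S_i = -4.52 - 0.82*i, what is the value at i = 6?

S_6 = -4.52 + -0.82*6 = -4.52 + -4.92 = -9.44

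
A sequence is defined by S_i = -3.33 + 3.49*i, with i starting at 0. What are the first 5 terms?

This is an arithmetic sequence.
i=0: S_0 = -3.33 + 3.49*0 = -3.33
i=1: S_1 = -3.33 + 3.49*1 = 0.16
i=2: S_2 = -3.33 + 3.49*2 = 3.65
i=3: S_3 = -3.33 + 3.49*3 = 7.14
i=4: S_4 = -3.33 + 3.49*4 = 10.63
The first 5 terms are: [-3.33, 0.16, 3.65, 7.14, 10.63]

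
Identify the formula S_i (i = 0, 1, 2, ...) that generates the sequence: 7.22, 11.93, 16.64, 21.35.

Check differences: 11.93 - 7.22 = 4.71
16.64 - 11.93 = 4.71
Common difference d = 4.71.
First term a = 7.22.
Formula: S_i = 7.22 + 4.71*i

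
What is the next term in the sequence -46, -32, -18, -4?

Differences: -32 - -46 = 14
This is an arithmetic sequence with common difference d = 14.
Next term = -4 + 14 = 10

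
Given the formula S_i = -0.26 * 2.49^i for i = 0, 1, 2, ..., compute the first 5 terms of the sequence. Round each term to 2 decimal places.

This is a geometric sequence.
i=0: S_0 = -0.26 * 2.49^0 = -0.26
i=1: S_1 = -0.26 * 2.49^1 ≈ -0.65
i=2: S_2 = -0.26 * 2.49^2 ≈ -1.61
i=3: S_3 = -0.26 * 2.49^3 ≈ -4.01
i=4: S_4 = -0.26 * 2.49^4 ≈ -9.99
The first 5 terms are: [-0.26, -0.65, -1.61, -4.01, -9.99]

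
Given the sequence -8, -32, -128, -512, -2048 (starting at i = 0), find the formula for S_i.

Check ratios: -32 / -8 = 4.0
Common ratio r = 4.
First term a = -8.
Formula: S_i = -8 * 4^i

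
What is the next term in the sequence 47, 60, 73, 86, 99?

Differences: 60 - 47 = 13
This is an arithmetic sequence with common difference d = 13.
Next term = 99 + 13 = 112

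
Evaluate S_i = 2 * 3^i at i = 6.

S_6 = 2 * 3^6 = 2 * 729 = 1458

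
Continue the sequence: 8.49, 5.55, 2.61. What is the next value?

Differences: 5.55 - 8.49 = -2.94
This is an arithmetic sequence with common difference d = -2.94.
Next term = 2.61 + -2.94 = -0.33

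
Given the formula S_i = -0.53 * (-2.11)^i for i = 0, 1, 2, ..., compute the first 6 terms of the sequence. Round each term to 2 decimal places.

This is a geometric sequence.
i=0: S_0 = -0.53 * (-2.11)^0 = -0.53
i=1: S_1 = -0.53 * (-2.11)^1 ≈ 1.12
i=2: S_2 = -0.53 * (-2.11)^2 ≈ -2.36
i=3: S_3 = -0.53 * (-2.11)^3 ≈ 4.98
i=4: S_4 = -0.53 * (-2.11)^4 ≈ -10.51
i=5: S_5 = -0.53 * (-2.11)^5 ≈ 22.17
The first 6 terms are: [-0.53, 1.12, -2.36, 4.98, -10.51, 22.17]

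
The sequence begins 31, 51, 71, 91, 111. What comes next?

Differences: 51 - 31 = 20
This is an arithmetic sequence with common difference d = 20.
Next term = 111 + 20 = 131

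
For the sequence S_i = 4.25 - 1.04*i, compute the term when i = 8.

S_8 = 4.25 + -1.04*8 = 4.25 + -8.32 = -4.07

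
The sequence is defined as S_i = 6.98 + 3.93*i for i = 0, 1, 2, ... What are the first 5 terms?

This is an arithmetic sequence.
i=0: S_0 = 6.98 + 3.93*0 = 6.98
i=1: S_1 = 6.98 + 3.93*1 = 10.91
i=2: S_2 = 6.98 + 3.93*2 = 14.84
i=3: S_3 = 6.98 + 3.93*3 = 18.77
i=4: S_4 = 6.98 + 3.93*4 = 22.7
The first 5 terms are: [6.98, 10.91, 14.84, 18.77, 22.7]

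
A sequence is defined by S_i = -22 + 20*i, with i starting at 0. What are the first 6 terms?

This is an arithmetic sequence.
i=0: S_0 = -22 + 20*0 = -22
i=1: S_1 = -22 + 20*1 = -2
i=2: S_2 = -22 + 20*2 = 18
i=3: S_3 = -22 + 20*3 = 38
i=4: S_4 = -22 + 20*4 = 58
i=5: S_5 = -22 + 20*5 = 78
The first 6 terms are: [-22, -2, 18, 38, 58, 78]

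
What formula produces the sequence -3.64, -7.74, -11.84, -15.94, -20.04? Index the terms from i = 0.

Check differences: -7.74 - -3.64 = -4.1
-11.84 - -7.74 = -4.1
Common difference d = -4.1.
First term a = -3.64.
Formula: S_i = -3.64 - 4.10*i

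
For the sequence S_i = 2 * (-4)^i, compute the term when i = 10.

S_10 = 2 * (-4)^10 = 2 * 1048576 = 2097152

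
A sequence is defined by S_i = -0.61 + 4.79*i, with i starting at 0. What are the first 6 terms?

This is an arithmetic sequence.
i=0: S_0 = -0.61 + 4.79*0 = -0.61
i=1: S_1 = -0.61 + 4.79*1 = 4.18
i=2: S_2 = -0.61 + 4.79*2 = 8.97
i=3: S_3 = -0.61 + 4.79*3 = 13.76
i=4: S_4 = -0.61 + 4.79*4 = 18.55
i=5: S_5 = -0.61 + 4.79*5 = 23.34
The first 6 terms are: [-0.61, 4.18, 8.97, 13.76, 18.55, 23.34]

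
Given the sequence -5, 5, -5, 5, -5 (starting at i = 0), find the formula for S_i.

Check ratios: 5 / -5 = -1.0
Common ratio r = -1.
First term a = -5.
Formula: S_i = -5 * (-1)^i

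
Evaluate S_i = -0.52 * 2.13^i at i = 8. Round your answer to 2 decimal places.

S_8 = -0.52 * 2.13^8 ≈ -0.52 * 423.6789 ≈ -220.31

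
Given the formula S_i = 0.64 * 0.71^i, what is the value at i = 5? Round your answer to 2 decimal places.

S_5 = 0.64 * 0.71^5 ≈ 0.64 * 0.1804 ≈ 0.12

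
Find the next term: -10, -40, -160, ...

Ratios: -40 / -10 = 4.0
This is a geometric sequence with common ratio r = 4.
Next term = -160 * 4 = -640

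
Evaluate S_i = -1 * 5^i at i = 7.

S_7 = -1 * 5^7 = -1 * 78125 = -78125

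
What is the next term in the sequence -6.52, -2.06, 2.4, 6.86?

Differences: -2.06 - -6.52 = 4.46
This is an arithmetic sequence with common difference d = 4.46.
Next term = 6.86 + 4.46 = 11.32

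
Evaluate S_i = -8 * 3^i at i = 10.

S_10 = -8 * 3^10 = -8 * 59049 = -472392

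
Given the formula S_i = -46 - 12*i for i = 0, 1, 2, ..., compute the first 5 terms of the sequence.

This is an arithmetic sequence.
i=0: S_0 = -46 + -12*0 = -46
i=1: S_1 = -46 + -12*1 = -58
i=2: S_2 = -46 + -12*2 = -70
i=3: S_3 = -46 + -12*3 = -82
i=4: S_4 = -46 + -12*4 = -94
The first 5 terms are: [-46, -58, -70, -82, -94]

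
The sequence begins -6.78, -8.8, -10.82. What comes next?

Differences: -8.8 - -6.78 = -2.02
This is an arithmetic sequence with common difference d = -2.02.
Next term = -10.82 + -2.02 = -12.84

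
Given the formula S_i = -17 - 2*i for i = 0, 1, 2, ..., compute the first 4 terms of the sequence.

This is an arithmetic sequence.
i=0: S_0 = -17 + -2*0 = -17
i=1: S_1 = -17 + -2*1 = -19
i=2: S_2 = -17 + -2*2 = -21
i=3: S_3 = -17 + -2*3 = -23
The first 4 terms are: [-17, -19, -21, -23]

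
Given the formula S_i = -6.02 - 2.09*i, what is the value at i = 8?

S_8 = -6.02 + -2.09*8 = -6.02 + -16.72 = -22.74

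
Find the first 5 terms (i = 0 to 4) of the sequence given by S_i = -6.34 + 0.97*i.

This is an arithmetic sequence.
i=0: S_0 = -6.34 + 0.97*0 = -6.34
i=1: S_1 = -6.34 + 0.97*1 = -5.37
i=2: S_2 = -6.34 + 0.97*2 = -4.4
i=3: S_3 = -6.34 + 0.97*3 = -3.43
i=4: S_4 = -6.34 + 0.97*4 = -2.46
The first 5 terms are: [-6.34, -5.37, -4.4, -3.43, -2.46]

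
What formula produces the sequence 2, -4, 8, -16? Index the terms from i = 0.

Check ratios: -4 / 2 = -2.0
Common ratio r = -2.
First term a = 2.
Formula: S_i = 2 * (-2)^i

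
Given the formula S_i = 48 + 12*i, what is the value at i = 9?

S_9 = 48 + 12*9 = 48 + 108 = 156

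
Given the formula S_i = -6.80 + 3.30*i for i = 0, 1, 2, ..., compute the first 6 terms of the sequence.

This is an arithmetic sequence.
i=0: S_0 = -6.8 + 3.3*0 = -6.8
i=1: S_1 = -6.8 + 3.3*1 = -3.5
i=2: S_2 = -6.8 + 3.3*2 = -0.2
i=3: S_3 = -6.8 + 3.3*3 = 3.1
i=4: S_4 = -6.8 + 3.3*4 = 6.4
i=5: S_5 = -6.8 + 3.3*5 = 9.7
The first 6 terms are: [-6.8, -3.5, -0.2, 3.1, 6.4, 9.7]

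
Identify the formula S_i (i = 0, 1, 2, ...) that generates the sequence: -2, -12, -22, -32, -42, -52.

Check differences: -12 - -2 = -10
-22 - -12 = -10
Common difference d = -10.
First term a = -2.
Formula: S_i = -2 - 10*i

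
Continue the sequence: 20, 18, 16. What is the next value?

Differences: 18 - 20 = -2
This is an arithmetic sequence with common difference d = -2.
Next term = 16 + -2 = 14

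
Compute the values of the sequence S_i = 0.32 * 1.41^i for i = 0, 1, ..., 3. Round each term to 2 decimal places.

This is a geometric sequence.
i=0: S_0 = 0.32 * 1.41^0 = 0.32
i=1: S_1 = 0.32 * 1.41^1 ≈ 0.45
i=2: S_2 = 0.32 * 1.41^2 ≈ 0.64
i=3: S_3 = 0.32 * 1.41^3 ≈ 0.9
The first 4 terms are: [0.32, 0.45, 0.64, 0.9]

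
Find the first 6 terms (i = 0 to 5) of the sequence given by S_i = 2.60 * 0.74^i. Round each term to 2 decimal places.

This is a geometric sequence.
i=0: S_0 = 2.6 * 0.74^0 = 2.6
i=1: S_1 = 2.6 * 0.74^1 ≈ 1.92
i=2: S_2 = 2.6 * 0.74^2 ≈ 1.42
i=3: S_3 = 2.6 * 0.74^3 ≈ 1.05
i=4: S_4 = 2.6 * 0.74^4 ≈ 0.78
i=5: S_5 = 2.6 * 0.74^5 ≈ 0.58
The first 6 terms are: [2.6, 1.92, 1.42, 1.05, 0.78, 0.58]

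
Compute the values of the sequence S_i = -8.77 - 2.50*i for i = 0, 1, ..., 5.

This is an arithmetic sequence.
i=0: S_0 = -8.77 + -2.5*0 = -8.77
i=1: S_1 = -8.77 + -2.5*1 = -11.27
i=2: S_2 = -8.77 + -2.5*2 = -13.77
i=3: S_3 = -8.77 + -2.5*3 = -16.27
i=4: S_4 = -8.77 + -2.5*4 = -18.77
i=5: S_5 = -8.77 + -2.5*5 = -21.27
The first 6 terms are: [-8.77, -11.27, -13.77, -16.27, -18.77, -21.27]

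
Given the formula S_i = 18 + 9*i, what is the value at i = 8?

S_8 = 18 + 9*8 = 18 + 72 = 90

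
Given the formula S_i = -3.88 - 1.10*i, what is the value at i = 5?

S_5 = -3.88 + -1.1*5 = -3.88 + -5.5 = -9.38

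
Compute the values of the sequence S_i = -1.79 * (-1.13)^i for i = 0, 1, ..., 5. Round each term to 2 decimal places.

This is a geometric sequence.
i=0: S_0 = -1.79 * (-1.13)^0 = -1.79
i=1: S_1 = -1.79 * (-1.13)^1 ≈ 2.02
i=2: S_2 = -1.79 * (-1.13)^2 ≈ -2.29
i=3: S_3 = -1.79 * (-1.13)^3 ≈ 2.58
i=4: S_4 = -1.79 * (-1.13)^4 ≈ -2.92
i=5: S_5 = -1.79 * (-1.13)^5 ≈ 3.3
The first 6 terms are: [-1.79, 2.02, -2.29, 2.58, -2.92, 3.3]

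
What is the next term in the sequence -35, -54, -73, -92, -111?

Differences: -54 - -35 = -19
This is an arithmetic sequence with common difference d = -19.
Next term = -111 + -19 = -130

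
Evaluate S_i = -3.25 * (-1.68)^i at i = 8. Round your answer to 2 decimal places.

S_8 = -3.25 * (-1.68)^8 ≈ -3.25 * 63.4562 ≈ -206.23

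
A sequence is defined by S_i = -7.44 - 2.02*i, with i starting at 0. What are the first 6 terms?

This is an arithmetic sequence.
i=0: S_0 = -7.44 + -2.02*0 = -7.44
i=1: S_1 = -7.44 + -2.02*1 = -9.46
i=2: S_2 = -7.44 + -2.02*2 = -11.48
i=3: S_3 = -7.44 + -2.02*3 = -13.5
i=4: S_4 = -7.44 + -2.02*4 = -15.52
i=5: S_5 = -7.44 + -2.02*5 = -17.54
The first 6 terms are: [-7.44, -9.46, -11.48, -13.5, -15.52, -17.54]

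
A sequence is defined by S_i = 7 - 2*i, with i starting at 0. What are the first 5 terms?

This is an arithmetic sequence.
i=0: S_0 = 7 + -2*0 = 7
i=1: S_1 = 7 + -2*1 = 5
i=2: S_2 = 7 + -2*2 = 3
i=3: S_3 = 7 + -2*3 = 1
i=4: S_4 = 7 + -2*4 = -1
The first 5 terms are: [7, 5, 3, 1, -1]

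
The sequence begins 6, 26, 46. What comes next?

Differences: 26 - 6 = 20
This is an arithmetic sequence with common difference d = 20.
Next term = 46 + 20 = 66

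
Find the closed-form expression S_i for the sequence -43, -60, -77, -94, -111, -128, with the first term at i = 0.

Check differences: -60 - -43 = -17
-77 - -60 = -17
Common difference d = -17.
First term a = -43.
Formula: S_i = -43 - 17*i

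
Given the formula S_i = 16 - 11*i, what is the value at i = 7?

S_7 = 16 + -11*7 = 16 + -77 = -61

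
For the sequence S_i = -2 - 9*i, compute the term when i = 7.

S_7 = -2 + -9*7 = -2 + -63 = -65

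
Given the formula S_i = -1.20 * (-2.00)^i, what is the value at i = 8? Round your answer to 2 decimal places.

S_8 = -1.2 * (-2.0)^8 = -1.2 * 256 = -307.2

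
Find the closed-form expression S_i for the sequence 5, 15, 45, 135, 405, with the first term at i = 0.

Check ratios: 15 / 5 = 3.0
Common ratio r = 3.
First term a = 5.
Formula: S_i = 5 * 3^i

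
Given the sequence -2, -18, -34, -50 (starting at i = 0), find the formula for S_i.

Check differences: -18 - -2 = -16
-34 - -18 = -16
Common difference d = -16.
First term a = -2.
Formula: S_i = -2 - 16*i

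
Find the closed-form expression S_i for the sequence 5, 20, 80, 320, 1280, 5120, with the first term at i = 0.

Check ratios: 20 / 5 = 4.0
Common ratio r = 4.
First term a = 5.
Formula: S_i = 5 * 4^i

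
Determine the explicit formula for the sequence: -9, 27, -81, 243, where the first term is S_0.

Check ratios: 27 / -9 = -3.0
Common ratio r = -3.
First term a = -9.
Formula: S_i = -9 * (-3)^i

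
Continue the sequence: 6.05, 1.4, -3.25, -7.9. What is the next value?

Differences: 1.4 - 6.05 = -4.65
This is an arithmetic sequence with common difference d = -4.65.
Next term = -7.9 + -4.65 = -12.55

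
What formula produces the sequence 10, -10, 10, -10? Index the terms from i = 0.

Check ratios: -10 / 10 = -1.0
Common ratio r = -1.
First term a = 10.
Formula: S_i = 10 * (-1)^i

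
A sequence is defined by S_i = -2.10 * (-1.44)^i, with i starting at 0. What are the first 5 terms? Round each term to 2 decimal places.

This is a geometric sequence.
i=0: S_0 = -2.1 * (-1.44)^0 = -2.1
i=1: S_1 = -2.1 * (-1.44)^1 ≈ 3.02
i=2: S_2 = -2.1 * (-1.44)^2 ≈ -4.35
i=3: S_3 = -2.1 * (-1.44)^3 ≈ 6.27
i=4: S_4 = -2.1 * (-1.44)^4 ≈ -9.03
The first 5 terms are: [-2.1, 3.02, -4.35, 6.27, -9.03]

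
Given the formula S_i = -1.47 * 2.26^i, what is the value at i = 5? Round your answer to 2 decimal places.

S_5 = -1.47 * 2.26^5 ≈ -1.47 * 58.9579 ≈ -86.67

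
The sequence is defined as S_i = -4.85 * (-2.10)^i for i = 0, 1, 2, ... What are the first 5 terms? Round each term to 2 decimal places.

This is a geometric sequence.
i=0: S_0 = -4.85 * (-2.1)^0 = -4.85
i=1: S_1 = -4.85 * (-2.1)^1 ≈ 10.19
i=2: S_2 = -4.85 * (-2.1)^2 ≈ -21.39
i=3: S_3 = -4.85 * (-2.1)^3 ≈ 44.92
i=4: S_4 = -4.85 * (-2.1)^4 ≈ -94.32
The first 5 terms are: [-4.85, 10.19, -21.39, 44.92, -94.32]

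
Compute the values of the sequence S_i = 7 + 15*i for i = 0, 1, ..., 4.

This is an arithmetic sequence.
i=0: S_0 = 7 + 15*0 = 7
i=1: S_1 = 7 + 15*1 = 22
i=2: S_2 = 7 + 15*2 = 37
i=3: S_3 = 7 + 15*3 = 52
i=4: S_4 = 7 + 15*4 = 67
The first 5 terms are: [7, 22, 37, 52, 67]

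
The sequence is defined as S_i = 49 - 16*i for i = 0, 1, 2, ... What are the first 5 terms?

This is an arithmetic sequence.
i=0: S_0 = 49 + -16*0 = 49
i=1: S_1 = 49 + -16*1 = 33
i=2: S_2 = 49 + -16*2 = 17
i=3: S_3 = 49 + -16*3 = 1
i=4: S_4 = 49 + -16*4 = -15
The first 5 terms are: [49, 33, 17, 1, -15]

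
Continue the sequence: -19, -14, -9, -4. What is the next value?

Differences: -14 - -19 = 5
This is an arithmetic sequence with common difference d = 5.
Next term = -4 + 5 = 1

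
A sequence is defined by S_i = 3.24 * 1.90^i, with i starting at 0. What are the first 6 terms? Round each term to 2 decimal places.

This is a geometric sequence.
i=0: S_0 = 3.24 * 1.9^0 = 3.24
i=1: S_1 = 3.24 * 1.9^1 ≈ 6.16
i=2: S_2 = 3.24 * 1.9^2 ≈ 11.7
i=3: S_3 = 3.24 * 1.9^3 ≈ 22.22
i=4: S_4 = 3.24 * 1.9^4 ≈ 42.22
i=5: S_5 = 3.24 * 1.9^5 ≈ 80.23
The first 6 terms are: [3.24, 6.16, 11.7, 22.22, 42.22, 80.23]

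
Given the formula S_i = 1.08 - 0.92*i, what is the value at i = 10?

S_10 = 1.08 + -0.92*10 = 1.08 + -9.2 = -8.12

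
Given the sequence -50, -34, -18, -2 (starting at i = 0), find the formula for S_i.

Check differences: -34 - -50 = 16
-18 - -34 = 16
Common difference d = 16.
First term a = -50.
Formula: S_i = -50 + 16*i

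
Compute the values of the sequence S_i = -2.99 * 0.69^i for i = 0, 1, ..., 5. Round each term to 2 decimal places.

This is a geometric sequence.
i=0: S_0 = -2.99 * 0.69^0 = -2.99
i=1: S_1 = -2.99 * 0.69^1 ≈ -2.06
i=2: S_2 = -2.99 * 0.69^2 ≈ -1.42
i=3: S_3 = -2.99 * 0.69^3 ≈ -0.98
i=4: S_4 = -2.99 * 0.69^4 ≈ -0.68
i=5: S_5 = -2.99 * 0.69^5 ≈ -0.47
The first 6 terms are: [-2.99, -2.06, -1.42, -0.98, -0.68, -0.47]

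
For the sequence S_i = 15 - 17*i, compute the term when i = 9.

S_9 = 15 + -17*9 = 15 + -153 = -138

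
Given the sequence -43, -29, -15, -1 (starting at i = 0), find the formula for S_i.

Check differences: -29 - -43 = 14
-15 - -29 = 14
Common difference d = 14.
First term a = -43.
Formula: S_i = -43 + 14*i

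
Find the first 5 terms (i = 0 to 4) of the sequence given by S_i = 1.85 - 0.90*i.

This is an arithmetic sequence.
i=0: S_0 = 1.85 + -0.9*0 = 1.85
i=1: S_1 = 1.85 + -0.9*1 = 0.95
i=2: S_2 = 1.85 + -0.9*2 = 0.05
i=3: S_3 = 1.85 + -0.9*3 = -0.85
i=4: S_4 = 1.85 + -0.9*4 = -1.75
The first 5 terms are: [1.85, 0.95, 0.05, -0.85, -1.75]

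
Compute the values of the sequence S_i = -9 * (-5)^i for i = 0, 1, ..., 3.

This is a geometric sequence.
i=0: S_0 = -9 * (-5)^0 = -9
i=1: S_1 = -9 * (-5)^1 = 45
i=2: S_2 = -9 * (-5)^2 = -225
i=3: S_3 = -9 * (-5)^3 = 1125
The first 4 terms are: [-9, 45, -225, 1125]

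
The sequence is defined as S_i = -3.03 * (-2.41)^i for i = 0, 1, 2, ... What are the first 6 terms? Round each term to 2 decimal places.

This is a geometric sequence.
i=0: S_0 = -3.03 * (-2.41)^0 = -3.03
i=1: S_1 = -3.03 * (-2.41)^1 ≈ 7.3
i=2: S_2 = -3.03 * (-2.41)^2 ≈ -17.6
i=3: S_3 = -3.03 * (-2.41)^3 ≈ 42.41
i=4: S_4 = -3.03 * (-2.41)^4 ≈ -102.21
i=5: S_5 = -3.03 * (-2.41)^5 ≈ 246.34
The first 6 terms are: [-3.03, 7.3, -17.6, 42.41, -102.21, 246.34]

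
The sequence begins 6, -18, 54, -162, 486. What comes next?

Ratios: -18 / 6 = -3.0
This is a geometric sequence with common ratio r = -3.
Next term = 486 * -3 = -1458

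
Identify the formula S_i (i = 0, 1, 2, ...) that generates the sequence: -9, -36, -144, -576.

Check ratios: -36 / -9 = 4.0
Common ratio r = 4.
First term a = -9.
Formula: S_i = -9 * 4^i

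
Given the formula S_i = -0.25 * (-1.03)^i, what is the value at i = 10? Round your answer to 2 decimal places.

S_10 = -0.25 * (-1.03)^10 ≈ -0.25 * 1.3439 ≈ -0.34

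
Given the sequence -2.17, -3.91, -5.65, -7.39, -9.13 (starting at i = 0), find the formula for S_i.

Check differences: -3.91 - -2.17 = -1.74
-5.65 - -3.91 = -1.74
Common difference d = -1.74.
First term a = -2.17.
Formula: S_i = -2.17 - 1.74*i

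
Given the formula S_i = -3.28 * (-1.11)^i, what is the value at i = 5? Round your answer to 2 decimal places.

S_5 = -3.28 * (-1.11)^5 ≈ -3.28 * -1.6851 ≈ 5.53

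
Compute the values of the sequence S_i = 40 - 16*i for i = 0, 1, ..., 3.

This is an arithmetic sequence.
i=0: S_0 = 40 + -16*0 = 40
i=1: S_1 = 40 + -16*1 = 24
i=2: S_2 = 40 + -16*2 = 8
i=3: S_3 = 40 + -16*3 = -8
The first 4 terms are: [40, 24, 8, -8]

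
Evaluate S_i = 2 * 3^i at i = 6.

S_6 = 2 * 3^6 = 2 * 729 = 1458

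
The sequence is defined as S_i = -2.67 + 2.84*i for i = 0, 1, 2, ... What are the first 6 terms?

This is an arithmetic sequence.
i=0: S_0 = -2.67 + 2.84*0 = -2.67
i=1: S_1 = -2.67 + 2.84*1 = 0.17
i=2: S_2 = -2.67 + 2.84*2 = 3.01
i=3: S_3 = -2.67 + 2.84*3 = 5.85
i=4: S_4 = -2.67 + 2.84*4 = 8.69
i=5: S_5 = -2.67 + 2.84*5 = 11.53
The first 6 terms are: [-2.67, 0.17, 3.01, 5.85, 8.69, 11.53]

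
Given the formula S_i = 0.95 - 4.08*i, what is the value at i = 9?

S_9 = 0.95 + -4.08*9 = 0.95 + -36.72 = -35.77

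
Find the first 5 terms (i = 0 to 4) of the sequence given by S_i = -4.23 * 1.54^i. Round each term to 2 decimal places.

This is a geometric sequence.
i=0: S_0 = -4.23 * 1.54^0 = -4.23
i=1: S_1 = -4.23 * 1.54^1 ≈ -6.51
i=2: S_2 = -4.23 * 1.54^2 ≈ -10.03
i=3: S_3 = -4.23 * 1.54^3 ≈ -15.45
i=4: S_4 = -4.23 * 1.54^4 ≈ -23.79
The first 5 terms are: [-4.23, -6.51, -10.03, -15.45, -23.79]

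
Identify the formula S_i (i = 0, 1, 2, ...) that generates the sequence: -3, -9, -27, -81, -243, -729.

Check ratios: -9 / -3 = 3.0
Common ratio r = 3.
First term a = -3.
Formula: S_i = -3 * 3^i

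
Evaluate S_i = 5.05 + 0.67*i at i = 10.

S_10 = 5.05 + 0.67*10 = 5.05 + 6.7 = 11.75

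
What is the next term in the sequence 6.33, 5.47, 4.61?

Differences: 5.47 - 6.33 = -0.86
This is an arithmetic sequence with common difference d = -0.86.
Next term = 4.61 + -0.86 = 3.75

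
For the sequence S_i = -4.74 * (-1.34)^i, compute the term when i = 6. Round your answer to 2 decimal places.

S_6 = -4.74 * (-1.34)^6 ≈ -4.74 * 5.7893 ≈ -27.44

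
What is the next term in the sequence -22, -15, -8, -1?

Differences: -15 - -22 = 7
This is an arithmetic sequence with common difference d = 7.
Next term = -1 + 7 = 6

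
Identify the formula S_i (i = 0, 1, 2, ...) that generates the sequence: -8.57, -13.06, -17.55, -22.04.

Check differences: -13.06 - -8.57 = -4.49
-17.55 - -13.06 = -4.49
Common difference d = -4.49.
First term a = -8.57.
Formula: S_i = -8.57 - 4.49*i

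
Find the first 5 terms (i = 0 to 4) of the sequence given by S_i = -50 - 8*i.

This is an arithmetic sequence.
i=0: S_0 = -50 + -8*0 = -50
i=1: S_1 = -50 + -8*1 = -58
i=2: S_2 = -50 + -8*2 = -66
i=3: S_3 = -50 + -8*3 = -74
i=4: S_4 = -50 + -8*4 = -82
The first 5 terms are: [-50, -58, -66, -74, -82]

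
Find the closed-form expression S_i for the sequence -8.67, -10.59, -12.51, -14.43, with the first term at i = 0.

Check differences: -10.59 - -8.67 = -1.92
-12.51 - -10.59 = -1.92
Common difference d = -1.92.
First term a = -8.67.
Formula: S_i = -8.67 - 1.92*i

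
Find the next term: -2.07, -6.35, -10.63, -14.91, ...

Differences: -6.35 - -2.07 = -4.28
This is an arithmetic sequence with common difference d = -4.28.
Next term = -14.91 + -4.28 = -19.19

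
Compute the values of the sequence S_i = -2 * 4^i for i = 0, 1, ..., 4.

This is a geometric sequence.
i=0: S_0 = -2 * 4^0 = -2
i=1: S_1 = -2 * 4^1 = -8
i=2: S_2 = -2 * 4^2 = -32
i=3: S_3 = -2 * 4^3 = -128
i=4: S_4 = -2 * 4^4 = -512
The first 5 terms are: [-2, -8, -32, -128, -512]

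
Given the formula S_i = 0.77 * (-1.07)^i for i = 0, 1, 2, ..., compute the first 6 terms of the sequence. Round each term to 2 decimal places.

This is a geometric sequence.
i=0: S_0 = 0.77 * (-1.07)^0 = 0.77
i=1: S_1 = 0.77 * (-1.07)^1 ≈ -0.82
i=2: S_2 = 0.77 * (-1.07)^2 ≈ 0.88
i=3: S_3 = 0.77 * (-1.07)^3 ≈ -0.94
i=4: S_4 = 0.77 * (-1.07)^4 ≈ 1.01
i=5: S_5 = 0.77 * (-1.07)^5 ≈ -1.08
The first 6 terms are: [0.77, -0.82, 0.88, -0.94, 1.01, -1.08]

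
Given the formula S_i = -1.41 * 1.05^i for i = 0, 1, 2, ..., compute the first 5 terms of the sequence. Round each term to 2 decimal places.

This is a geometric sequence.
i=0: S_0 = -1.41 * 1.05^0 = -1.41
i=1: S_1 = -1.41 * 1.05^1 ≈ -1.48
i=2: S_2 = -1.41 * 1.05^2 ≈ -1.55
i=3: S_3 = -1.41 * 1.05^3 ≈ -1.63
i=4: S_4 = -1.41 * 1.05^4 ≈ -1.71
The first 5 terms are: [-1.41, -1.48, -1.55, -1.63, -1.71]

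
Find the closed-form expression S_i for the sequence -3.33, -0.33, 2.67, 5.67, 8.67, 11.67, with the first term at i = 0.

Check differences: -0.33 - -3.33 = 3.0
2.67 - -0.33 = 3.0
Common difference d = 3.0.
First term a = -3.33.
Formula: S_i = -3.33 + 3.00*i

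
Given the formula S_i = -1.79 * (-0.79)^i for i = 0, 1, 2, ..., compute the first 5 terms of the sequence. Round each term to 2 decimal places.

This is a geometric sequence.
i=0: S_0 = -1.79 * (-0.79)^0 = -1.79
i=1: S_1 = -1.79 * (-0.79)^1 ≈ 1.41
i=2: S_2 = -1.79 * (-0.79)^2 ≈ -1.12
i=3: S_3 = -1.79 * (-0.79)^3 ≈ 0.88
i=4: S_4 = -1.79 * (-0.79)^4 ≈ -0.7
The first 5 terms are: [-1.79, 1.41, -1.12, 0.88, -0.7]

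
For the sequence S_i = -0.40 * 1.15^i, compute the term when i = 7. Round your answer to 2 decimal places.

S_7 = -0.4 * 1.15^7 ≈ -0.4 * 2.66 ≈ -1.06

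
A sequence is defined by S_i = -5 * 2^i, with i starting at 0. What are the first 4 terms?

This is a geometric sequence.
i=0: S_0 = -5 * 2^0 = -5
i=1: S_1 = -5 * 2^1 = -10
i=2: S_2 = -5 * 2^2 = -20
i=3: S_3 = -5 * 2^3 = -40
The first 4 terms are: [-5, -10, -20, -40]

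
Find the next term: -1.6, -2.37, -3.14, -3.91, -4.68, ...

Differences: -2.37 - -1.6 = -0.77
This is an arithmetic sequence with common difference d = -0.77.
Next term = -4.68 + -0.77 = -5.45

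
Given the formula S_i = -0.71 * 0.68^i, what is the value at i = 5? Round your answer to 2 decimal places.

S_5 = -0.71 * 0.68^5 ≈ -0.71 * 0.1454 ≈ -0.1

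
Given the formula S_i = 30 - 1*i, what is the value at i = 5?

S_5 = 30 + -1*5 = 30 + -5 = 25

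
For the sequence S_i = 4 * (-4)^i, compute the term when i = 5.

S_5 = 4 * (-4)^5 = 4 * -1024 = -4096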